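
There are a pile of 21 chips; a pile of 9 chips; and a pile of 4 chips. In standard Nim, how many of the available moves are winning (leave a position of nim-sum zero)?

Bitwise XOR of the heap sizes:
  10101  (21)
  01001  (9)
  00100  (4)
  -----
  11000  (24)
The overall nim-sum is X = 24. A pile of size p has a winning move iff p XOR X < p (reduce it to p XOR X).
  21: 21 XOR 24 = 13 < 21 — winning move (to 13).
  9: 9 XOR 24 = 17 ≥ 9 — no move.
  4: 4 XOR 24 = 28 ≥ 4 — no move.
That gives 1 winning move.

1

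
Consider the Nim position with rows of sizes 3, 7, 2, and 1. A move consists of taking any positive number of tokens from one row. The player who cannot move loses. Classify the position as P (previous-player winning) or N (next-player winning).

Bitwise XOR of the heap sizes:
  011  (3)
  111  (7)
  010  (2)
  001  (1)
  ---
  111  (7)
The nim-sum is 7 ≠ 0, so this is an N-position: the player to move can win.

N-position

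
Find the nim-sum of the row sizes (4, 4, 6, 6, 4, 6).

2

Nim-sum: 4 XOR 4 XOR 6 XOR 6 XOR 4 XOR 6 = 2.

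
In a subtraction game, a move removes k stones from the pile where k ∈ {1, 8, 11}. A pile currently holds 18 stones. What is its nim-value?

Build the Grundy sequence with g(k) = mex{g(k−s) : s ∈ {1, 8, 11}, s ≤ k}:
k:     0  1  2  3  4  5  6  7  8  9 10 11 12 13 14 15 16 17 18
g(k):  0  1  0  1  0  1  0  1  2  0  1  2  3  2  3  2  0  1  0
So g(18) = 0.

0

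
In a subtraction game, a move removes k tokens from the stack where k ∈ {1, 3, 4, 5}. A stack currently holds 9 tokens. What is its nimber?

Build the Grundy sequence with g(k) = mex{g(k−s) : s ∈ {1, 3, 4, 5}, s ≤ k}:
k:     0  1  2  3  4  5  6  7  8  9
g(k):  0  1  0  1  2  3  2  3  0  1
So g(9) = 1.

1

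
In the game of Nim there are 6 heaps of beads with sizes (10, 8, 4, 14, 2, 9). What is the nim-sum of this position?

Bitwise XOR of the heap sizes:
  1010  (10)
  1000  (8)
  0100  (4)
  1110  (14)
  0010  (2)
  1001  (9)
  ----
  0011  (3)

3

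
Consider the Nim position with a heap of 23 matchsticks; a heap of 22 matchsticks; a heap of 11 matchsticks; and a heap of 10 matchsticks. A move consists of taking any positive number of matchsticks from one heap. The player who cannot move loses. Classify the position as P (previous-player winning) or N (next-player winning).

P-position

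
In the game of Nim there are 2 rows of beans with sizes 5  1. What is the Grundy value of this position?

4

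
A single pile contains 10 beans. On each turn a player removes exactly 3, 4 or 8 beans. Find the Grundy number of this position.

1

Grundy values for subtraction set {3, 4, 8}:
g(0) = mex{} = 0
g(1) = mex{} = 0
g(2) = mex{} = 0
g(3) = mex{0} = 1
g(4) = mex{0} = 1
g(5) = mex{0} = 1
g(6) = mex{0,1} = 2
g(7) = mex{1} = 0
g(8) = mex{0,1} = 2
g(9) = mex{0,1,2} = 3
g(10) = mex{0,2} = 1
So g(10) = 1.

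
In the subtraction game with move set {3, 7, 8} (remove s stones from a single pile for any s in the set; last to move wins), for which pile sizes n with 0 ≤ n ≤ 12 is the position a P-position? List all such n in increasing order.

0, 1, 2, 6, 11, 12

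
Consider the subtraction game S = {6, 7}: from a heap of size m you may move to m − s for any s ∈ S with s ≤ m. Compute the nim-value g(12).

Grundy values for subtraction set {6, 7}:
k:     0  1  2  3  4  5  6  7  8  9 10 11 12
g(k):  0  0  0  0  0  0  1  1  1  1  1  1  2
So g(12) = 2.

2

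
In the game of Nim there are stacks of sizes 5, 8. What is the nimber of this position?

Bitwise XOR of the heap sizes:
  0101  (5)
  1000  (8)
  ----
  1101  (13)

13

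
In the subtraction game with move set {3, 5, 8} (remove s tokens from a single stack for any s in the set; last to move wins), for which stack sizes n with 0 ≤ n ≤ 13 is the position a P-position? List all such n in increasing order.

0, 1, 2, 11, 12, 13

Build the Grundy sequence with g(k) = mex{g(k−s) : s ∈ {3, 5, 8}, s ≤ k}:
k:     0  1  2  3  4  5  6  7  8  9 10 11 12 13
g(k):  0  0  0  1  1  1  2  2  2  3  3  0  0  0
The P-positions (g = 0) in 0..13 are 0, 1, 2, 11, 12, 13.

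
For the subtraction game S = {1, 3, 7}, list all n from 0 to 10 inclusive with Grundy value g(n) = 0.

0, 2, 4, 6, 8, 10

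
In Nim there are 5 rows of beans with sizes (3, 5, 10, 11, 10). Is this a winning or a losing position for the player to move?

Winning position

Bitwise XOR of the heap sizes:
  0011  (3)
  0101  (5)
  1010  (10)
  1011  (11)
  1010  (10)
  ----
  1101  (13)
The nim-sum is 13 ≠ 0, so this is an N-position: the player to move can win.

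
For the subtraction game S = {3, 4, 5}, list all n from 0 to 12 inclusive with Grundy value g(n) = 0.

0, 1, 2, 8, 9, 10

Grundy values for subtraction set {3, 4, 5}:
k:     0  1  2  3  4  5  6  7  8  9 10 11 12
g(k):  0  0  0  1  1  1  2  2  0  0  0  1  1
The P-positions (g = 0) in 0..12 are 0, 1, 2, 8, 9, 10.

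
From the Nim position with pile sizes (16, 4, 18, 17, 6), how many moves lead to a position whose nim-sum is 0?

Compute the nim-sum pairwise:
16 ^ 4 = 20
20 ^ 18 = 6
6 ^ 17 = 23
23 ^ 6 = 17
The overall nim-sum is X = 17. A pile of size p has a winning move iff p XOR X < p (reduce it to p XOR X).
  16: 16 XOR 17 = 1 < 16 — winning move (to 1).
  4: 4 XOR 17 = 21 ≥ 4 — no move.
  18: 18 XOR 17 = 3 < 18 — winning move (to 3).
  17: 17 XOR 17 = 0 < 17 — winning move (to 0).
  6: 6 XOR 17 = 23 ≥ 6 — no move.
That gives 3 winning moves.

3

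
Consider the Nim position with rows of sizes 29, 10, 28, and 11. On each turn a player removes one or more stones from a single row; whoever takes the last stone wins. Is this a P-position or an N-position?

Write each in binary and XOR column by column:
  11101  (29)
  01010  (10)
  11100  (28)
  01011  (11)
  -----
  00000  (0)
The nim-sum is 0, so this is a P-position: the player to move is in a losing position under optimal play.

P-position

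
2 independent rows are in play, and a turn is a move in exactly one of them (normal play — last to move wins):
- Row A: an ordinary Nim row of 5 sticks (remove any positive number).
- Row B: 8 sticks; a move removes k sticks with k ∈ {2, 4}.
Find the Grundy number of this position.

Row A is a plain Nim row of size 5, so its Grundy value is 5.
Grundy values for row B (subtraction set {2, 4}):
k:     0  1  2  3  4  5  6  7  8
g(k):  0  0  1  1  2  2  0  0  1
So g(8) = 1.
The value of a disjunctive sum is the nim-sum of the parts.
Combined value = 5 XOR 1 = 4.

4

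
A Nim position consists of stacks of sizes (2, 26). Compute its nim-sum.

24

Nim-sum: 2 XOR 26 = 24.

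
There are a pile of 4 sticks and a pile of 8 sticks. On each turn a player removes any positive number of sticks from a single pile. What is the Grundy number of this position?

Compute the nim-sum pairwise:
4 ^ 8 = 12

12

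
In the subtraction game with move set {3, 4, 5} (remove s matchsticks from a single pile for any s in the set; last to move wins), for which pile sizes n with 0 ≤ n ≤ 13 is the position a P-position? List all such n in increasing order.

Grundy values for subtraction set {3, 4, 5}:
g(0) = mex{} = 0
g(1) = mex{} = 0
g(2) = mex{} = 0
g(3) = mex{0} = 1
g(4) = mex{0} = 1
g(5) = mex{0} = 1
g(6) = mex{0,1} = 2
g(7) = mex{0,1} = 2
g(8) = mex{1} = 0
g(9) = mex{1,2} = 0
g(10) = mex{1,2} = 0
g(11) = mex{0,2} = 1
g(12) = mex{0,2} = 1
g(13) = mex{0} = 1
The P-positions (g = 0) in 0..13 are 0, 1, 2, 8, 9, 10.

0, 1, 2, 8, 9, 10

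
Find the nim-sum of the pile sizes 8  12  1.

Compute the nim-sum pairwise:
8 ^ 12 = 4
4 ^ 1 = 5

5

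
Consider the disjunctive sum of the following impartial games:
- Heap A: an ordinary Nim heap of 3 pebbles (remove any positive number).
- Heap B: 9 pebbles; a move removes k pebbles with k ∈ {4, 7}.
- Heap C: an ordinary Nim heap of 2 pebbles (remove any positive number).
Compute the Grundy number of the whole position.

3

Heap A is a plain Nim heap of size 3, so its Grundy value is 3.
Build the Grundy sequence for heap B with g(k) = mex{g(k−s) : s ∈ {4, 7}, s ≤ k}:
k:     0  1  2  3  4  5  6  7  8  9
g(k):  0  0  0  0  1  1  1  1  2  2
So g(9) = 2.
Heap C is a plain Nim heap of size 2, so its Grundy value is 2.
The value of a disjunctive sum is the nim-sum of the parts.
Combined value = 3 XOR 2 XOR 2 = 3.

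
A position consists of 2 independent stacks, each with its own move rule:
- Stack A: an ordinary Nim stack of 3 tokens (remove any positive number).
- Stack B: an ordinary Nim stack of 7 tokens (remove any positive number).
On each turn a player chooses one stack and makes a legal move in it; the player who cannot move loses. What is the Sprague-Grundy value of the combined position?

Stack A is a plain Nim stack of size 3, so its Grundy value is 3.
Stack B is a plain Nim stack of size 7, so its Grundy value is 7.
By the Sprague-Grundy theorem, the Grundy value of a sum of independent games is the XOR of the component values.
Combined value = 3 XOR 7 = 4.

4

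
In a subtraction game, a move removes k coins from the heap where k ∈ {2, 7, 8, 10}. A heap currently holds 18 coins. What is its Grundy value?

Compute g(0), g(1), … for moves {2, 7, 8, 10}:
k:     0  1  2  3  4  5  6  7  8  9 10 11 12 13 14 15 16 17 18
g(k):  0  0  1  1  0  0  1  1  2  2  3  3  2  2  3  3  0  0  1
So g(18) = 1.

1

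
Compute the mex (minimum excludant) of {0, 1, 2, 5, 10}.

3

The values 0, 1, 2 are all present; 3 is the first non-negative integer missing from the set.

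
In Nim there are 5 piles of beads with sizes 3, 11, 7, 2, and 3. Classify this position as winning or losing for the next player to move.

Winning position

Nim-sum: 3 XOR 11 XOR 7 XOR 2 XOR 3 = 14.
The nim-sum is 14 ≠ 0, so this is an N-position: the player to move can win.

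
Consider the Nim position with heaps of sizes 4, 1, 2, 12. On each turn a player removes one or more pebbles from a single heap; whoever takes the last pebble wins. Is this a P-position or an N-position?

N-position

Nim-sum: 4 XOR 1 XOR 2 XOR 12 = 11.
The nim-sum is 11 ≠ 0, so this is an N-position: the player to move can win.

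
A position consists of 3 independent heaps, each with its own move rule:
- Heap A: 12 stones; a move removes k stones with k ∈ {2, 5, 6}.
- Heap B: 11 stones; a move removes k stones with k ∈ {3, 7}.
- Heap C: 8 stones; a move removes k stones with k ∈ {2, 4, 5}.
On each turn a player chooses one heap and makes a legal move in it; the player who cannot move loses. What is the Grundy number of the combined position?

Grundy values for heap A (subtraction set {2, 5, 6}):
k:     0  1  2  3  4  5  6  7  8  9 10 11 12
g(k):  0  0  1  1  0  2  1  3  0  2  1  0  0
So g(12) = 0.
Grundy values for heap B (subtraction set {3, 7}):
g(0) = mex{} = 0
g(1) = mex{} = 0
g(2) = mex{} = 0
g(3) = mex{0} = 1
g(4) = mex{0} = 1
g(5) = mex{0} = 1
g(6) = mex{1} = 0
g(7) = mex{0,1} = 2
g(8) = mex{0,1} = 2
g(9) = mex{0} = 1
g(10) = mex{1,2} = 0
g(11) = mex{1,2} = 0
So g(11) = 0.
For heap C, compute g(0), g(1), … with moves {2, 4, 5}:
k:     0  1  2  3  4  5  6  7  8
g(k):  0  0  1  1  2  2  3  0  0
So g(8) = 0.
The value of a disjunctive sum is the nim-sum of the parts.
Combined value = 0 ⊕ 0 ⊕ 0 = 0.

0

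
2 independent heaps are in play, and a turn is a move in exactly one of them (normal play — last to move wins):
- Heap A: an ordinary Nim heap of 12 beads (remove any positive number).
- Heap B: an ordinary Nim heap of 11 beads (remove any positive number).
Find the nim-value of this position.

7

Heap A is a plain Nim heap of size 12, so its Grundy value is 12.
Heap B is a plain Nim heap of size 11, so its Grundy value is 11.
The value of a disjunctive sum is the nim-sum of the parts.
Combined value = 12 XOR 11 = 7.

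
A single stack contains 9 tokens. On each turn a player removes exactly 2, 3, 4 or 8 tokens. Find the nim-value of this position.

Grundy values for subtraction set {2, 3, 4, 8}:
k:     0  1  2  3  4  5  6  7  8  9
g(k):  0  0  1  1  2  2  0  0  1  1
So g(9) = 1.

1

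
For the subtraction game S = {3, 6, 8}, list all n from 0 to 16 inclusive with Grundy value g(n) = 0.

Build the Grundy sequence with g(k) = mex{g(k−s) : s ∈ {3, 6, 8}, s ≤ k}:
k:     0  1  2  3  4  5  6  7  8  9 10 11 12 13 14 15 16
g(k):  0  0  0  1  1  1  2  2  2  3  3  0  0  0  1  1  1
The P-positions (g = 0) in 0..16 are 0, 1, 2, 11, 12, 13.

0, 1, 2, 11, 12, 13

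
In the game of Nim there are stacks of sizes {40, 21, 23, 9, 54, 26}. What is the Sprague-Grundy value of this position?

15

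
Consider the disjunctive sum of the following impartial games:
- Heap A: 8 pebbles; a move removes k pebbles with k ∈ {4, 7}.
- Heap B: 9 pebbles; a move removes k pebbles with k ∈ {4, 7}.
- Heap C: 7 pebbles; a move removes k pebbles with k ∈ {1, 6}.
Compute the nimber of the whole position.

Grundy values for heap A (subtraction set {4, 7}):
k:     0  1  2  3  4  5  6  7  8
g(k):  0  0  0  0  1  1  1  1  2
So g(8) = 2.
For heap B, compute g(0), g(1), … with moves {4, 7}:
k:     0  1  2  3  4  5  6  7  8  9
g(k):  0  0  0  0  1  1  1  1  2  2
So g(9) = 2.
For heap C, compute g(0), g(1), … with moves {1, 6}:
k:     0  1  2  3  4  5  6  7
g(k):  0  1  0  1  0  1  2  0
So g(7) = 0.
By the Sprague-Grundy theorem, the Grundy value of a sum of independent games is the XOR of the component values.
Combined value = 2 ⊕ 2 ⊕ 0 = 0.

0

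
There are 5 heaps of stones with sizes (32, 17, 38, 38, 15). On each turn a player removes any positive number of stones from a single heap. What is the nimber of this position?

Compute the nim-sum pairwise:
32 ⊕ 17 = 49
49 ⊕ 38 = 23
23 ⊕ 38 = 49
49 ⊕ 15 = 62

62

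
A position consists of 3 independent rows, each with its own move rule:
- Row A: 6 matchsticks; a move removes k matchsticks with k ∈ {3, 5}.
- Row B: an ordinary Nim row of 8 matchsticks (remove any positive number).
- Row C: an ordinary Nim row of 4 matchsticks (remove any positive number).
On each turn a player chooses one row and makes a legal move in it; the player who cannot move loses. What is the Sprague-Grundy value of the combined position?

14

Grundy values for row A (subtraction set {3, 5}):
g(0) = mex{} = 0
g(1) = mex{} = 0
g(2) = mex{} = 0
g(3) = mex{0} = 1
g(4) = mex{0} = 1
g(5) = mex{0} = 1
g(6) = mex{0,1} = 2
So g(6) = 2.
Row B is a plain Nim row of size 8, so its Grundy value is 8.
Row C is a plain Nim row of size 4, so its Grundy value is 4.
The value of a disjunctive sum is the nim-sum of the parts.
Combined value = 2 ⊕ 8 ⊕ 4 = 14.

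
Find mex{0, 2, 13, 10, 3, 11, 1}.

4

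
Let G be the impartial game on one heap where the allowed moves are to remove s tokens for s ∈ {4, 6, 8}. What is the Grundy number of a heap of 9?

Grundy values for subtraction set {4, 6, 8}:
k:     0  1  2  3  4  5  6  7  8  9
g(k):  0  0  0  0  1  1  1  1  2  2
So g(9) = 2.

2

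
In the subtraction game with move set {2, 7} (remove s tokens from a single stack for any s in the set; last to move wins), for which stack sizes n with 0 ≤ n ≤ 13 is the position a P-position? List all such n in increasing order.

0, 1, 4, 5, 9, 10, 13

Build the Grundy sequence with g(k) = mex{g(k−s) : s ∈ {2, 7}, s ≤ k}:
k:     0  1  2  3  4  5  6  7  8  9 10 11 12 13
g(k):  0  0  1  1  0  0  1  1  2  0  0  1  1  0
The P-positions (g = 0) in 0..13 are 0, 1, 4, 5, 9, 10, 13.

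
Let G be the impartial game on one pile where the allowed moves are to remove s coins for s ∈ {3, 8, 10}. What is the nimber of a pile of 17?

Compute g(0), g(1), … for moves {3, 8, 10}:
k:     0  1  2  3  4  5  6  7  8  9 10 11 12 13 14 15 16 17
g(k):  0  0  0  1  1  1  0  0  2  1  1  3  2  0  2  3  1  3
So g(17) = 3.

3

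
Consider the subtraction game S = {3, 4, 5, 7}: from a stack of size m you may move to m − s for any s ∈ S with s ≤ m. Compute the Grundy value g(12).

0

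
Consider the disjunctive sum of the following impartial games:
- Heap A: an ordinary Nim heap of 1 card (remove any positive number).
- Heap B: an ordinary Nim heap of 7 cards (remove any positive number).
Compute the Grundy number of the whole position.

Heap A is a plain Nim heap of size 1, so its Grundy value is 1.
Heap B is a plain Nim heap of size 7, so its Grundy value is 7.
By the Sprague-Grundy theorem, the Grundy value of a sum of independent games is the XOR of the component values.
Combined value = 1 XOR 7 = 6.

6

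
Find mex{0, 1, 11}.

2

The values 0, 1 are all present; 2 is the first non-negative integer missing from the set.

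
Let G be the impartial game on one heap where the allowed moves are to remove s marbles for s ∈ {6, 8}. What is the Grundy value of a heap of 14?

Compute g(0), g(1), … for moves {6, 8}:
g(0) = mex{} = 0
g(1) = mex{} = 0
g(2) = mex{} = 0
g(3) = mex{} = 0
g(4) = mex{} = 0
g(5) = mex{} = 0
g(6) = mex{0} = 1
g(7) = mex{0} = 1
g(8) = mex{0} = 1
g(9) = mex{0} = 1
g(10) = mex{0} = 1
g(11) = mex{0} = 1
g(12) = mex{0,1} = 2
g(13) = mex{0,1} = 2
g(14) = mex{1} = 0
So g(14) = 0.

0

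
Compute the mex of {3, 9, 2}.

0 is not in the set, so the mex is 0.

0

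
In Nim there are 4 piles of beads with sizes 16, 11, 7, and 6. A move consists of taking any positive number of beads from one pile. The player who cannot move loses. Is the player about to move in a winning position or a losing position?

Winning position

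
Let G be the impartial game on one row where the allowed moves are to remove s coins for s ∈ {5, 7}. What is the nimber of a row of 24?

0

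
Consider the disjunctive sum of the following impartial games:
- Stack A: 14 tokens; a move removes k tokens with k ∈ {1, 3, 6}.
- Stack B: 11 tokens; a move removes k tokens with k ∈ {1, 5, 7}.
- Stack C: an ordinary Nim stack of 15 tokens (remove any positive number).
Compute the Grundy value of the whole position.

Grundy values for stack A (subtraction set {1, 3, 6}):
k:     0  1  2  3  4  5  6  7  8  9 10 11 12 13 14
g(k):  0  1  0  1  0  1  2  3  2  0  1  0  1  0  1
So g(14) = 1.
Grundy values for stack B (subtraction set {1, 5, 7}):
g(0) = mex{} = 0
g(1) = mex{0} = 1
g(2) = mex{1} = 0
g(3) = mex{0} = 1
g(4) = mex{1} = 0
g(5) = mex{0} = 1
g(6) = mex{1} = 0
g(7) = mex{0} = 1
g(8) = mex{1} = 0
g(9) = mex{0} = 1
g(10) = mex{1} = 0
g(11) = mex{0} = 1
So g(11) = 1.
Stack C is a plain Nim stack of size 15, so its Grundy value is 15.
The value of a disjunctive sum is the nim-sum of the parts.
Combined value = 1 XOR 1 XOR 15 = 15.

15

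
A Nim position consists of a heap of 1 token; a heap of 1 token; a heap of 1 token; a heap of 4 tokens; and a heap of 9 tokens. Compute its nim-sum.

12

Nim-sum: 1 XOR 1 XOR 1 XOR 4 XOR 9 = 12.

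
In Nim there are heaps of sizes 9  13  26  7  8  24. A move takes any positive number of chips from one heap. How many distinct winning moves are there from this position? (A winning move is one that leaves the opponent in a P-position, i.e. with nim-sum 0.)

5

Compute the nim-sum pairwise:
9 ^ 13 = 4
4 ^ 26 = 30
30 ^ 7 = 25
25 ^ 8 = 17
17 ^ 24 = 9
The overall nim-sum is X = 9. A heap of size p has a winning move iff p XOR X < p (reduce it to p XOR X).
  9: 9 XOR 9 = 0 < 9 — winning move (to 0).
  13: 13 XOR 9 = 4 < 13 — winning move (to 4).
  26: 26 XOR 9 = 19 < 26 — winning move (to 19).
  7: 7 XOR 9 = 14 ≥ 7 — no move.
  8: 8 XOR 9 = 1 < 8 — winning move (to 1).
  24: 24 XOR 9 = 17 < 24 — winning move (to 17).
That gives 5 winning moves.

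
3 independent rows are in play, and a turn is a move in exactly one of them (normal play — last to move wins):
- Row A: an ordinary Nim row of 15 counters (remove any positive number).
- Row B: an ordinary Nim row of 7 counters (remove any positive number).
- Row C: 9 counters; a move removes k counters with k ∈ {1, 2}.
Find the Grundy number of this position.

8

Row A is a plain Nim row of size 15, so its Grundy value is 15.
Row B is a plain Nim row of size 7, so its Grundy value is 7.
Grundy values for row C (subtraction set {1, 2}):
k:     0  1  2  3  4  5  6  7  8  9
g(k):  0  1  2  0  1  2  0  1  2  0
So g(9) = 0.
The value of a disjunctive sum is the nim-sum of the parts.
Combined value = 15 ⊕ 7 ⊕ 0 = 8.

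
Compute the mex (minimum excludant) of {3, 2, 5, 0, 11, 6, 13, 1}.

The values 0, 1, 2, 3 are all present; 4 is the first non-negative integer missing from the set.

4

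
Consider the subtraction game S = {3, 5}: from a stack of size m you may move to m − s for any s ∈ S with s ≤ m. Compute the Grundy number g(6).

2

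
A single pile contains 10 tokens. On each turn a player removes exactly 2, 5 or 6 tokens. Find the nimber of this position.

1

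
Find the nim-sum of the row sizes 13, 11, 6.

Bitwise XOR of the heap sizes:
  1101  (13)
  1011  (11)
  0110  (6)
  ----
  0000  (0)

0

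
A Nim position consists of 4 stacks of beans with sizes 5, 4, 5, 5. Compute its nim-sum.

Compute the nim-sum pairwise:
5 ⊕ 4 = 1
1 ⊕ 5 = 4
4 ⊕ 5 = 1

1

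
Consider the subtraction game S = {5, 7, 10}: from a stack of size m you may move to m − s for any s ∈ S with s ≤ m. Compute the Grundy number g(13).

Build the Grundy sequence with g(k) = mex{g(k−s) : s ∈ {5, 7, 10}, s ≤ k}:
k:     0  1  2  3  4  5  6  7  8  9 10 11 12 13
g(k):  0  0  0  0  0  1  1  1  1  1  2  2  2  2
So g(13) = 2.

2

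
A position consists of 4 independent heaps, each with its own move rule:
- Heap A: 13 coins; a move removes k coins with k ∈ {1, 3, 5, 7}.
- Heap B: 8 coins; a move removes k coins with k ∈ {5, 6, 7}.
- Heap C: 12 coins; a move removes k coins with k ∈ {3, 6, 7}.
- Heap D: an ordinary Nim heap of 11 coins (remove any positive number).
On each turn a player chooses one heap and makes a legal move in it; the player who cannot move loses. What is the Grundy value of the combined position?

11

Build the Grundy sequence for heap A with g(k) = mex{g(k−s) : s ∈ {1, 3, 5, 7}, s ≤ k}:
k:     0  1  2  3  4  5  6  7  8  9 10 11 12 13
g(k):  0  1  0  1  0  1  0  1  0  1  0  1  0  1
So g(13) = 1.
Build the Grundy sequence for heap B with g(k) = mex{g(k−s) : s ∈ {5, 6, 7}, s ≤ k}:
g(0) = mex{} = 0
g(1) = mex{} = 0
g(2) = mex{} = 0
g(3) = mex{} = 0
g(4) = mex{} = 0
g(5) = mex{0} = 1
g(6) = mex{0} = 1
g(7) = mex{0} = 1
g(8) = mex{0} = 1
So g(8) = 1.
Build the Grundy sequence for heap C with g(k) = mex{g(k−s) : s ∈ {3, 6, 7}, s ≤ k}:
k:     0  1  2  3  4  5  6  7  8  9 10 11 12
g(k):  0  0  0  1  1  1  2  2  2  3  0  0  0
So g(12) = 0.
Heap D is a plain Nim heap of size 11, so its Grundy value is 11.
By the Sprague-Grundy theorem, the Grundy value of a sum of independent games is the XOR of the component values.
Combined value = 1 XOR 1 XOR 0 XOR 11 = 11.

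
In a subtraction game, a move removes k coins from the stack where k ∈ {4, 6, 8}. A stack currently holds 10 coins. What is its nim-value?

2

Grundy values for subtraction set {4, 6, 8}:
g(0) = mex{} = 0
g(1) = mex{} = 0
g(2) = mex{} = 0
g(3) = mex{} = 0
g(4) = mex{0} = 1
g(5) = mex{0} = 1
g(6) = mex{0} = 1
g(7) = mex{0} = 1
g(8) = mex{0,1} = 2
g(9) = mex{0,1} = 2
g(10) = mex{0,1} = 2
So g(10) = 2.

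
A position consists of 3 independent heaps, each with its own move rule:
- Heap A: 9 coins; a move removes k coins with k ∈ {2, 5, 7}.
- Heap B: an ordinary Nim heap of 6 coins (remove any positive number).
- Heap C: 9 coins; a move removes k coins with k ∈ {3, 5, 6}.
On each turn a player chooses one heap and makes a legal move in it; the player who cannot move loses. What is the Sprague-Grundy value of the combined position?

Grundy values for heap A (subtraction set {2, 5, 7}):
g(0) = mex{} = 0
g(1) = mex{} = 0
g(2) = mex{0} = 1
g(3) = mex{0} = 1
g(4) = mex{1} = 0
g(5) = mex{0,1} = 2
g(6) = mex{0} = 1
g(7) = mex{0,1,2} = 3
g(8) = mex{0,1} = 2
g(9) = mex{0,1,3} = 2
So g(9) = 2.
Heap B is a plain Nim heap of size 6, so its Grundy value is 6.
Build the Grundy sequence for heap C with g(k) = mex{g(k−s) : s ∈ {3, 5, 6}, s ≤ k}:
g(0) = mex{} = 0
g(1) = mex{} = 0
g(2) = mex{} = 0
g(3) = mex{0} = 1
g(4) = mex{0} = 1
g(5) = mex{0} = 1
g(6) = mex{0,1} = 2
g(7) = mex{0,1} = 2
g(8) = mex{0,1} = 2
g(9) = mex{1,2} = 0
So g(9) = 0.
The value of a disjunctive sum is the nim-sum of the parts.
Combined value = 2 ⊕ 6 ⊕ 0 = 4.

4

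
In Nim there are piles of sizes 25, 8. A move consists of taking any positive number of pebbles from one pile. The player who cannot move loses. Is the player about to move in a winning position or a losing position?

Nim-sum: 25 ⊕ 8 = 17.
The nim-sum is 17 ≠ 0, so this is an N-position: the player to move can win.

Winning position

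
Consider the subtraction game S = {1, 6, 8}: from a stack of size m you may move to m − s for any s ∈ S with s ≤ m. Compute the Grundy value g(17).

Grundy values for subtraction set {1, 6, 8}:
k:     0  1  2  3  4  5  6  7  8  9 10 11 12 13 14 15 16 17
g(k):  0  1  0  1  0  1  2  0  1  0  1  0  1  2  0  1  0  1
So g(17) = 1.

1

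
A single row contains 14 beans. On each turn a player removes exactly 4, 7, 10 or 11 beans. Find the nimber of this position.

Build the Grundy sequence with g(k) = mex{g(k−s) : s ∈ {4, 7, 10, 11}, s ≤ k}:
g(0) = mex{} = 0
g(1) = mex{} = 0
g(2) = mex{} = 0
g(3) = mex{} = 0
g(4) = mex{0} = 1
g(5) = mex{0} = 1
g(6) = mex{0} = 1
g(7) = mex{0} = 1
g(8) = mex{0,1} = 2
g(9) = mex{0,1} = 2
g(10) = mex{0,1} = 2
g(11) = mex{0,1} = 2
g(12) = mex{0,1,2} = 3
g(13) = mex{0,1,2} = 3
g(14) = mex{0,1,2} = 3
So g(14) = 3.

3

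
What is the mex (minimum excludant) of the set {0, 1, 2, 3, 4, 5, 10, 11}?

6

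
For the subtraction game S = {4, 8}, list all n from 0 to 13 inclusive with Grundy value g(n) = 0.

0, 1, 2, 3, 12, 13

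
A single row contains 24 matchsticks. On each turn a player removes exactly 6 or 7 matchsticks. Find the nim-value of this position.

1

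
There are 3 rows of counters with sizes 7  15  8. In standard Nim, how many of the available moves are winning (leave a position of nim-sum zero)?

0

Bitwise XOR of the heap sizes:
  0111  (7)
  1111  (15)
  1000  (8)
  ----
  0000  (0)
The nim-sum is already 0, so every move leaves a nonzero nim-sum — there are no winning moves.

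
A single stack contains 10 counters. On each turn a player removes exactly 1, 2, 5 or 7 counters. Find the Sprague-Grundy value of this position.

1

Compute g(0), g(1), … for moves {1, 2, 5, 7}:
g(0) = mex{} = 0
g(1) = mex{0} = 1
g(2) = mex{0,1} = 2
g(3) = mex{1,2} = 0
g(4) = mex{0,2} = 1
g(5) = mex{0,1} = 2
g(6) = mex{1,2} = 0
g(7) = mex{0,2} = 1
g(8) = mex{0,1} = 2
g(9) = mex{1,2} = 0
g(10) = mex{0,2} = 1
So g(10) = 1.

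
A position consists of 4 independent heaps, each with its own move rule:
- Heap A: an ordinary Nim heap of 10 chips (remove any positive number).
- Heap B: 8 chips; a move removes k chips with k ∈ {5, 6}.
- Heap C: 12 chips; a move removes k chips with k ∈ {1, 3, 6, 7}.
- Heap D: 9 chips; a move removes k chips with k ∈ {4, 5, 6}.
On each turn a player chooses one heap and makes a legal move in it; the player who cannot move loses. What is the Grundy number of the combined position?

Heap A is a plain Nim heap of size 10, so its Grundy value is 10.
Build the Grundy sequence for heap B with g(k) = mex{g(k−s) : s ∈ {5, 6}, s ≤ k}:
g(0) = mex{} = 0
g(1) = mex{} = 0
g(2) = mex{} = 0
g(3) = mex{} = 0
g(4) = mex{} = 0
g(5) = mex{0} = 1
g(6) = mex{0} = 1
g(7) = mex{0} = 1
g(8) = mex{0} = 1
So g(8) = 1.
Grundy values for heap C (subtraction set {1, 3, 6, 7}):
k:     0  1  2  3  4  5  6  7  8  9 10 11 12
g(k):  0  1  0  1  0  1  2  3  2  3  2  3  0
So g(12) = 0.
Build the Grundy sequence for heap D with g(k) = mex{g(k−s) : s ∈ {4, 5, 6}, s ≤ k}:
g(0) = mex{} = 0
g(1) = mex{} = 0
g(2) = mex{} = 0
g(3) = mex{} = 0
g(4) = mex{0} = 1
g(5) = mex{0} = 1
g(6) = mex{0} = 1
g(7) = mex{0} = 1
g(8) = mex{0,1} = 2
g(9) = mex{0,1} = 2
So g(9) = 2.
By the Sprague-Grundy theorem, the Grundy value of a sum of independent games is the XOR of the component values.
Combined value = 10 ⊕ 1 ⊕ 0 ⊕ 2 = 9.

9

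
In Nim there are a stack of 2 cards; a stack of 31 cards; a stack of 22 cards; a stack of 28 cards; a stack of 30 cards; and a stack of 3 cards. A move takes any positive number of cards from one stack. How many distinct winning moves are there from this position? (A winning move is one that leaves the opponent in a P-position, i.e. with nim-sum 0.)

Compute the nim-sum pairwise:
2 ^ 31 = 29
29 ^ 22 = 11
11 ^ 28 = 23
23 ^ 30 = 9
9 ^ 3 = 10
The overall nim-sum is X = 10. A stack of size p has a winning move iff p XOR X < p (reduce it to p XOR X).
  2: 2 XOR 10 = 8 ≥ 2 — no move.
  31: 31 XOR 10 = 21 < 31 — winning move (to 21).
  22: 22 XOR 10 = 28 ≥ 22 — no move.
  28: 28 XOR 10 = 22 < 28 — winning move (to 22).
  30: 30 XOR 10 = 20 < 30 — winning move (to 20).
  3: 3 XOR 10 = 9 ≥ 3 — no move.
That gives 3 winning moves.

3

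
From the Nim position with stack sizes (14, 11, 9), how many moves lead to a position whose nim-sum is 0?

Compute the nim-sum pairwise:
14 ⊕ 11 = 5
5 ⊕ 9 = 12
The overall nim-sum is X = 12. A stack of size p has a winning move iff p XOR X < p (reduce it to p XOR X).
  14: 14 XOR 12 = 2 < 14 — winning move (to 2).
  11: 11 XOR 12 = 7 < 11 — winning move (to 7).
  9: 9 XOR 12 = 5 < 9 — winning move (to 5).
That gives 3 winning moves.

3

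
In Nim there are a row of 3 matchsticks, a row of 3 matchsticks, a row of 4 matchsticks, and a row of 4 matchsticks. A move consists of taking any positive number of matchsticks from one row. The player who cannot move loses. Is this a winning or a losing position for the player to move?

Losing position

Nim-sum: 3 ^ 3 ^ 4 ^ 4 = 0.
The nim-sum is 0, so this is a P-position: the player to move is in a losing position under optimal play.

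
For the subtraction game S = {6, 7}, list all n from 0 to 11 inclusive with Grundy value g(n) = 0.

0, 1, 2, 3, 4, 5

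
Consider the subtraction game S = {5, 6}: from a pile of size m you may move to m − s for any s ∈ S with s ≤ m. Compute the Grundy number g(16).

Grundy values for subtraction set {5, 6}:
k:     0  1  2  3  4  5  6  7  8  9 10 11 12 13 14 15 16
g(k):  0  0  0  0  0  1  1  1  1  1  2  0  0  0  0  0  1
So g(16) = 1.

1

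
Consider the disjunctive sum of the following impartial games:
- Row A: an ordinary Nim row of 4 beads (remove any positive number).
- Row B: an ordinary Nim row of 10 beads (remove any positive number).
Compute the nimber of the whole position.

14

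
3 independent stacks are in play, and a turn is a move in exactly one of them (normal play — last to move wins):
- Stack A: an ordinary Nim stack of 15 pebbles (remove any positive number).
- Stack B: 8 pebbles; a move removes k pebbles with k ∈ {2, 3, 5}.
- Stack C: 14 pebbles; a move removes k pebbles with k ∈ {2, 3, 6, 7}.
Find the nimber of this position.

15

Stack A is a plain Nim stack of size 15, so its Grundy value is 15.
Grundy values for stack B (subtraction set {2, 3, 5}):
k:     0  1  2  3  4  5  6  7  8
g(k):  0  0  1  1  2  2  3  0  0
So g(8) = 0.
Build the Grundy sequence for stack C with g(k) = mex{g(k−s) : s ∈ {2, 3, 6, 7}, s ≤ k}:
k:     0  1  2  3  4  5  6  7  8  9 10 11 12 13 14
g(k):  0  0  1  1  2  0  3  1  2  0  0  1  1  2  0
So g(14) = 0.
The value of a disjunctive sum is the nim-sum of the parts.
Combined value = 15 XOR 0 XOR 0 = 15.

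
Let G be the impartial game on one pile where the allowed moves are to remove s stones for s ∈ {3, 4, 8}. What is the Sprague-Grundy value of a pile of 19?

Grundy values for subtraction set {3, 4, 8}:
k:     0  1  2  3  4  5  6  7  8  9 10 11 12 13 14 15 16 17 18 19
g(k):  0  0  0  1  1  1  2  0  2  3  1  3  0  0  0  1  1  1  2  0
So g(19) = 0.

0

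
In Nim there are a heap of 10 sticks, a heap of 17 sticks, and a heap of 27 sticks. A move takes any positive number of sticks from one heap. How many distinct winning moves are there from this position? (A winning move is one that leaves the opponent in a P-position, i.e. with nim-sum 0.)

0

Compute the nim-sum pairwise:
10 XOR 17 = 27
27 XOR 27 = 0
The nim-sum is already 0, so every move leaves a nonzero nim-sum — there are no winning moves.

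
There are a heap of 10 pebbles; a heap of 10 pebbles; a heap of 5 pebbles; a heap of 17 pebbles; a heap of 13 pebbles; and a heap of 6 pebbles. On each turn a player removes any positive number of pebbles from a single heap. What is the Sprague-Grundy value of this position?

Bitwise XOR of the heap sizes:
  01010  (10)
  01010  (10)
  00101  (5)
  10001  (17)
  01101  (13)
  00110  (6)
  -----
  11111  (31)

31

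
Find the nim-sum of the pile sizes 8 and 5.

13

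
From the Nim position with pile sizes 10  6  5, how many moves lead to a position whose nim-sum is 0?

1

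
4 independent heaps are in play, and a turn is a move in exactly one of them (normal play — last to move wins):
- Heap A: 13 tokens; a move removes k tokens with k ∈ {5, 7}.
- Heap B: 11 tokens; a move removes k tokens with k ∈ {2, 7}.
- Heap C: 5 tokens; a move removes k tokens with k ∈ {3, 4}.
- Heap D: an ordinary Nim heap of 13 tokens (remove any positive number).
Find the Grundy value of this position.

Grundy values for heap A (subtraction set {5, 7}):
k:     0  1  2  3  4  5  6  7  8  9 10 11 12 13
g(k):  0  0  0  0  0  1  1  1  1  1  2  2  0  0
So g(13) = 0.
Grundy values for heap B (subtraction set {2, 7}):
k:     0  1  2  3  4  5  6  7  8  9 10 11
g(k):  0  0  1  1  0  0  1  1  2  0  0  1
So g(11) = 1.
For heap C, compute g(0), g(1), … with moves {3, 4}:
k:     0  1  2  3  4  5
g(k):  0  0  0  1  1  1
So g(5) = 1.
Heap D is a plain Nim heap of size 13, so its Grundy value is 13.
By the Sprague-Grundy theorem, the Grundy value of a sum of independent games is the XOR of the component values.
Combined value = 0 ⊕ 1 ⊕ 1 ⊕ 13 = 13.

13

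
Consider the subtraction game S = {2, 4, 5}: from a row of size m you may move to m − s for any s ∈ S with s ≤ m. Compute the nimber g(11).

2

Build the Grundy sequence with g(k) = mex{g(k−s) : s ∈ {2, 4, 5}, s ≤ k}:
g(0) = mex{} = 0
g(1) = mex{} = 0
g(2) = mex{0} = 1
g(3) = mex{0} = 1
g(4) = mex{0,1} = 2
g(5) = mex{0,1} = 2
g(6) = mex{0,1,2} = 3
g(7) = mex{1,2} = 0
g(8) = mex{1,2,3} = 0
g(9) = mex{0,2} = 1
g(10) = mex{0,2,3} = 1
g(11) = mex{0,1,3} = 2
So g(11) = 2.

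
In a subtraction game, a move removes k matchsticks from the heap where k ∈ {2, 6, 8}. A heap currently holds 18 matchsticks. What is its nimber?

Compute g(0), g(1), … for moves {2, 6, 8}:
k:     0  1  2  3  4  5  6  7  8  9 10 11 12 13 14 15 16 17 18
g(k):  0  0  1  1  0  0  1  1  2  2  3  3  2  2  0  0  1  1  0
So g(18) = 0.

0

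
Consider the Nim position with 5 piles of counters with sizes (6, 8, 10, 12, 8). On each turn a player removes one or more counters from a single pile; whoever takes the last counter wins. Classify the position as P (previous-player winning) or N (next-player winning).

P-position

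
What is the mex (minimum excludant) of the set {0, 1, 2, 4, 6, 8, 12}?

3

The values 0, 1, 2 are all present; 3 is the first non-negative integer missing from the set.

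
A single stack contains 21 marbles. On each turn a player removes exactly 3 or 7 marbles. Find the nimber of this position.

Compute g(0), g(1), … for moves {3, 7}:
k:     0  1  2  3  4  5  6  7  8  9 10 11 12 13 14 15 16 17 18 19 20 21
g(k):  0  0  0  1  1  1  0  2  2  1  0  0  0  1  1  1  0  2  2  1  0  0
So g(21) = 0.

0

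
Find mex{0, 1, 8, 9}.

2

The values 0, 1 are all present; 2 is the first non-negative integer missing from the set.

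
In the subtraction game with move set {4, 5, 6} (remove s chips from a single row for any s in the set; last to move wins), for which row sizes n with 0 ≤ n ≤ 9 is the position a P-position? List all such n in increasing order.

0, 1, 2, 3

Grundy values for subtraction set {4, 5, 6}:
k:     0  1  2  3  4  5  6  7  8  9
g(k):  0  0  0  0  1  1  1  1  2  2
The P-positions (g = 0) in 0..9 are 0, 1, 2, 3.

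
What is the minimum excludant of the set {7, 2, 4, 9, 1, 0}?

3

The values 0, 1, 2 are all present; 3 is the first non-negative integer missing from the set.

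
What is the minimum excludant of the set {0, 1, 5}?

The values 0, 1 are all present; 2 is the first non-negative integer missing from the set.

2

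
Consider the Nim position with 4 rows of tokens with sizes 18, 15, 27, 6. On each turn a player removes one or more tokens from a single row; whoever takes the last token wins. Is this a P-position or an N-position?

Compute the nim-sum pairwise:
18 ⊕ 15 = 29
29 ⊕ 27 = 6
6 ⊕ 6 = 0
The nim-sum is 0, so this is a P-position: the player to move is in a losing position under optimal play.

P-position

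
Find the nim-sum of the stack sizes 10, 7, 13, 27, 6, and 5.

24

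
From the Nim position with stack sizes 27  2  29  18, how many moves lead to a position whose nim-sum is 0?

3

Write each in binary and XOR column by column:
  11011  (27)
  00010  (2)
  11101  (29)
  10010  (18)
  -----
  10110  (22)
The overall nim-sum is X = 22. A stack of size p has a winning move iff p XOR X < p (reduce it to p XOR X).
  27: 27 XOR 22 = 13 < 27 — winning move (to 13).
  2: 2 XOR 22 = 20 ≥ 2 — no move.
  29: 29 XOR 22 = 11 < 29 — winning move (to 11).
  18: 18 XOR 22 = 4 < 18 — winning move (to 4).
That gives 3 winning moves.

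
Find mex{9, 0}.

1

0 is in the set but 1 is not, so the mex is 1.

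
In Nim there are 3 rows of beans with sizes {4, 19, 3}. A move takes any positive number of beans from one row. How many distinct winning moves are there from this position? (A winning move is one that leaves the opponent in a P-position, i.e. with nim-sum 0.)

Compute the nim-sum pairwise:
4 ^ 19 = 23
23 ^ 3 = 20
The overall nim-sum is X = 20. A row of size p has a winning move iff p XOR X < p (reduce it to p XOR X).
  4: 4 XOR 20 = 16 ≥ 4 — no move.
  19: 19 XOR 20 = 7 < 19 — winning move (to 7).
  3: 3 XOR 20 = 23 ≥ 3 — no move.
That gives 1 winning move.

1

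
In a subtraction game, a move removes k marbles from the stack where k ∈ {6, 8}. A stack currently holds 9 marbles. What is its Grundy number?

1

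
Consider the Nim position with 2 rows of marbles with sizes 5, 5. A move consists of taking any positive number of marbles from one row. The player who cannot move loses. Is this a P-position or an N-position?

P-position

Nim-sum: 5 ⊕ 5 = 0.
The nim-sum is 0, so this is a P-position: the player to move is in a losing position under optimal play.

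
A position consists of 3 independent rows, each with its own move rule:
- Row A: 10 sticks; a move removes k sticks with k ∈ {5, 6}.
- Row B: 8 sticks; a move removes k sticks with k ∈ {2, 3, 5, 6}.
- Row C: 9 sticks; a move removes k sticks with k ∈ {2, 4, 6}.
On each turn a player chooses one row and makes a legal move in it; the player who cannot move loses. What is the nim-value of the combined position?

2

For row A, compute g(0), g(1), … with moves {5, 6}:
k:     0  1  2  3  4  5  6  7  8  9 10
g(k):  0  0  0  0  0  1  1  1  1  1  2
So g(10) = 2.
Build the Grundy sequence for row B with g(k) = mex{g(k−s) : s ∈ {2, 3, 5, 6}, s ≤ k}:
g(0) = mex{} = 0
g(1) = mex{} = 0
g(2) = mex{0} = 1
g(3) = mex{0} = 1
g(4) = mex{0,1} = 2
g(5) = mex{0,1} = 2
g(6) = mex{0,1,2} = 3
g(7) = mex{0,1,2} = 3
g(8) = mex{1,2,3} = 0
So g(8) = 0.
Grundy values for row C (subtraction set {2, 4, 6}):
g(0) = mex{} = 0
g(1) = mex{} = 0
g(2) = mex{0} = 1
g(3) = mex{0} = 1
g(4) = mex{0,1} = 2
g(5) = mex{0,1} = 2
g(6) = mex{0,1,2} = 3
g(7) = mex{0,1,2} = 3
g(8) = mex{1,2,3} = 0
g(9) = mex{1,2,3} = 0
So g(9) = 0.
By the Sprague-Grundy theorem, the Grundy value of a sum of independent games is the XOR of the component values.
Combined value = 2 ⊕ 0 ⊕ 0 = 2.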